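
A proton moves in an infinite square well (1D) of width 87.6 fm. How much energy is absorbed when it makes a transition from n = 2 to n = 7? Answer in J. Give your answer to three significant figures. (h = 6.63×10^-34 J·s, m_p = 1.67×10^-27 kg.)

E_1 = h²/(8m_pL²) = 4.288×10^-15 J.
|ΔE| = |2² − 7²|·E_1 = 45·4.288×10^-15 J = 1.93×10^-13 J.

|ΔE| = 1.93×10^-13 J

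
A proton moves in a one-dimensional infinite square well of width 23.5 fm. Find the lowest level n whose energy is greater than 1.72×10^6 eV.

E_1 = h²/(8m_pL²) = 5.940×10^-14 J = 3.708×10^5 eV.
Need n² > 1.72×10^6/3.708×10^5 = 4.639, i.e. n > 2.154.
The smallest integer satisfying this is n = 3.

n = 3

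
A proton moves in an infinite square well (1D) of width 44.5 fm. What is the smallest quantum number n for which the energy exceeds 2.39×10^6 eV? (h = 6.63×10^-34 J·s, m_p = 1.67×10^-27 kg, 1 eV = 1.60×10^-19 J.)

n = 5

E_1 = h²/(8m_pL²) = 1.662×10^-14 J = 1.039×10^5 eV.
Need n² > 2.39×10^6/1.039×10^5 = 23.00, i.e. n > 4.796.
The smallest integer satisfying this is n = 5.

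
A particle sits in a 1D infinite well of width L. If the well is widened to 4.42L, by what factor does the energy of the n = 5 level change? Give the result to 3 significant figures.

E_n ∝ 1/L², so the energy scales by 1/4.42² = 0.0512.

0.0512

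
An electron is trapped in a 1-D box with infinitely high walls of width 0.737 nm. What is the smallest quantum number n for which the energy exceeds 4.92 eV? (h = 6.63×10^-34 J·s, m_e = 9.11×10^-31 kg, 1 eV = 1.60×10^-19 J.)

n = 3

E_1 = h²/(8m_eL²) = 1.110×10^-19 J = 0.6938 eV.
Need n² > 4.92/0.6938 = 7.091, i.e. n > 2.663.
The smallest integer satisfying this is n = 3.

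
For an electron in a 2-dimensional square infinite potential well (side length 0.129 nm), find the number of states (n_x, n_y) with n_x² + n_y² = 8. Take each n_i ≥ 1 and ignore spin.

degeneracy = 1

The level has n_x² + n_y² = 8. The ordered positive-integer solutions are (2, 2).
That gives 1 state.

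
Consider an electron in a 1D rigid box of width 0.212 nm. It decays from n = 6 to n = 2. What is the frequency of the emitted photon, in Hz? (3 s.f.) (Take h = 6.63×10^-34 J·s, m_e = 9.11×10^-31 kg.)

f = 6.48×10^16 Hz

E_1 = h²/(8m_eL²) = 1.342×10^-18 J and ΔE = (6² − 2²)E_1 = 4.294×10^-17 J.
f = ΔE/h = 4.294×10^-17/6.63×10^-34 = 6.48×10^16 Hz.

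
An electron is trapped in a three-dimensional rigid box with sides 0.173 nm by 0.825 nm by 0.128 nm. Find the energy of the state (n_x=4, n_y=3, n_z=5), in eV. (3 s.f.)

E = 780 eV

For a 3D rectangular well E = (h²/8m_e)·Σ n_i²/L_i² = (6.626×10^-34)²/(8·9.109×10^-31) · [4²/(0.173 nm)² + 3²/(0.825 nm)² + 5²/(0.128 nm)²].
Evaluating gives E = 1.249×10^-16 J = 780 eV.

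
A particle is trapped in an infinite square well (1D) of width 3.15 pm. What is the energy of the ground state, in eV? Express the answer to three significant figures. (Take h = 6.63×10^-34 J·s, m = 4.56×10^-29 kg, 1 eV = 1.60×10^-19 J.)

For an infinite well E_n = n²h²/(8mL²), so E_1 = h²/(8mL²) = (6.63×10^-34)²/(8·4.56×10^-29·(3.15×10^-12 m)²) = 1.214×10^-16 J.
Converting, E_1 = 1.214×10^-16 J / (1.60×10^-19 J/eV) = 759 eV.

E_1 = 759 eV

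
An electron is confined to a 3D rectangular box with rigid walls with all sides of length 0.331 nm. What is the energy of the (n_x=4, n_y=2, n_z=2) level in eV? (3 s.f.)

E = 82.4 eV

For a 3D rectangular well E = (h²/8m_e)·Σ n_i²/L_i² = (6.626×10^-34)²/(8·9.109×10^-31) · [4²/(0.331 nm)² + 2²/(0.331 nm)² + 2²/(0.331 nm)²].
Evaluating gives E = 1.320×10^-17 J = 82.4 eV.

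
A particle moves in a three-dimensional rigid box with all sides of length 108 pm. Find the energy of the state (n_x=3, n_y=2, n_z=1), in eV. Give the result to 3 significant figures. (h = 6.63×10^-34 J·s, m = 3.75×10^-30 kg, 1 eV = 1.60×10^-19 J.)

E = 110 eV

For a 3D rectangular well E = (h²/8m)·Σ n_i²/L_i² = (6.63×10^-34)²/(8·3.75×10^-30) · [3²/(108 pm)² + 2²/(108 pm)² + 1²/(108 pm)²].
Evaluating gives E = 1.759×10^-17 J = 110 eV.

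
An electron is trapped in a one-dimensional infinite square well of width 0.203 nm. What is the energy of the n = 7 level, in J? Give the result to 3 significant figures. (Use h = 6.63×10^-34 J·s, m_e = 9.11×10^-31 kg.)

For an infinite well E_n = n²h²/(8m_eL²), so E_1 = h²/(8m_eL²) = (6.63×10^-34)²/(8·9.11×10^-31·(2.03×10^-10 m)²) = 1.464×10^-18 J.
Then E_7 = 7²·E_1 = 49·1.464×10^-18 J = 7.17×10^-17 J.

E_7 = 7.17×10^-17 J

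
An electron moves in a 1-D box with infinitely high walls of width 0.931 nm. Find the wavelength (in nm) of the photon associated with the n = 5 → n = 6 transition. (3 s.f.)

λ = 260 nm

E_1 = h²/(8m_eL²) = 6.951×10^-20 J, so ΔE = (6² − 5²)E_1 = 7.646×10^-19 J.
λ = hc/ΔE = (6.626×10^-34·2.998×10^8)/7.646×10^-19 = 2.60×10^-7 m = 260 nm.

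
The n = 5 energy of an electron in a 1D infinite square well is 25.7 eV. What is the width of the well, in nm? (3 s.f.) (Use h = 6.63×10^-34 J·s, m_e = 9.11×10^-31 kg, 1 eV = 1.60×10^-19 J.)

L = 0.606 nm

From E_n = n²h²/(8m_eL²), L = n·h/√(8m_eE_n).
E_5 = 25.7 eV = 4.112×10^-18 J, so L = 5·6.63×10^-34/√(8·9.11×10^-31·4.112×10^-18) = 6.06×10^-10 m = 0.606 nm.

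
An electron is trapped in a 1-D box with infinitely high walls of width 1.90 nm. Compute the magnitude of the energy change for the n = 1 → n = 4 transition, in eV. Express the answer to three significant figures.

|ΔE| = 1.56 eV

E_1 = h²/(8m_eL²) = 1.669×10^-20 J.
|ΔE| = |1² − 4²|·E_1 = 15·1.669×10^-20 J = 2.503×10^-19 J = 1.56 eV.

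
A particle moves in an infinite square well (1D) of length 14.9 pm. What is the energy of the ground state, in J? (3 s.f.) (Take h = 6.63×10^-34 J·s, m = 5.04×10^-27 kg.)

For an infinite well E_n = n²h²/(8mL²), so E_1 = h²/(8mL²) = (6.63×10^-34)²/(8·5.04×10^-27·(1.49×10^-11 m)²) = 4.911×10^-20 J.

E_1 = 4.91×10^-20 J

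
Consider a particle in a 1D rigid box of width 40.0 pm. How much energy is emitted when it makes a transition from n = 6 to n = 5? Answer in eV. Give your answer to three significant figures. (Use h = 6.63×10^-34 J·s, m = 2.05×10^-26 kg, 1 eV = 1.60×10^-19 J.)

E_1 = h²/(8mL²) = 1.675×10^-21 J.
|ΔE| = |6² − 5²|·E_1 = 11·1.675×10^-21 J = 1.842×10^-20 J = 0.115 eV.

|ΔE| = 0.115 eV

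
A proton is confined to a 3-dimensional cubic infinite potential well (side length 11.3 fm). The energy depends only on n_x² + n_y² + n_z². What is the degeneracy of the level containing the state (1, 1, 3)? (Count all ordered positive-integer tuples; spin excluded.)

degeneracy = 3

The level has n_x² + n_y² + n_z² = 11. The ordered positive-integer solutions are (1, 1, 3), (1, 3, 1), (3, 1, 1).
That gives 3 states.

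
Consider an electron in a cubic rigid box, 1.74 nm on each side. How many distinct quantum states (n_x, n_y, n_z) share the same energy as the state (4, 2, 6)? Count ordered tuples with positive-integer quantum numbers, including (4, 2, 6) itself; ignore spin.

The level has n_x² + n_y² + n_z² = 56. The ordered positive-integer solutions are (2, 4, 6), (2, 6, 4), (4, 2, 6), (4, 6, 2), (6, 2, 4), (6, 4, 2).
That gives 6 states.

degeneracy = 6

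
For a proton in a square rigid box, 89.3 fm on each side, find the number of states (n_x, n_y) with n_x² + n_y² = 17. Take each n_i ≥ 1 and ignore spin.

degeneracy = 2

The level has n_x² + n_y² = 17. The ordered positive-integer solutions are (1, 4), (4, 1).
That gives 2 states.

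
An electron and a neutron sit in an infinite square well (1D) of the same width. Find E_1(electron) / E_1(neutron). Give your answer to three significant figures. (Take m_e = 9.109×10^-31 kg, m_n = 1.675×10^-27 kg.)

E_n ∝ 1/m at fixed n and L, so the ratio is m_n/m_e = 1.675×10^-27/9.109×10^-31 = 1.84×10^3.

1.84×10^3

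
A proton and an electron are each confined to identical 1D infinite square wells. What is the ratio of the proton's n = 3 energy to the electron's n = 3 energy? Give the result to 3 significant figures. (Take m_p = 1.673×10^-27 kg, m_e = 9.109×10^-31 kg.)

5.44×10^-4

E_n ∝ 1/m at fixed n and L, so the ratio is m_e/m_p = 9.109×10^-31/1.673×10^-27 = 5.44×10^-4.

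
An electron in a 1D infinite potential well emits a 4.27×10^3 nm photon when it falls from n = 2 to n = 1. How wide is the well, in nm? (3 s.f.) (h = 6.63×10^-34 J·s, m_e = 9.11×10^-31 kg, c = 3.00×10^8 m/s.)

L = 1.97 nm

The photon carries ΔE = hc/λ = 6.63×10^-34·3.00×10^8/4.27×10^-6 m = 4.658×10^-20 J.
Since ΔE = (2² − 1²)E_1, E_1 = 1.553×10^-20 J, and L = h/√(8m_eE_1) = 1.97×10^-9 m = 1.97 nm.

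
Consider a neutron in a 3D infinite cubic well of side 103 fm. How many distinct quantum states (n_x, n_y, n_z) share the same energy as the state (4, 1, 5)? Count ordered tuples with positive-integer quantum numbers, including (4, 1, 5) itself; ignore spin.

degeneracy = 6

The level has n_x² + n_y² + n_z² = 42. The ordered positive-integer solutions are (1, 4, 5), (1, 5, 4), (4, 1, 5), (4, 5, 1), (5, 1, 4), (5, 4, 1).
That gives 6 states.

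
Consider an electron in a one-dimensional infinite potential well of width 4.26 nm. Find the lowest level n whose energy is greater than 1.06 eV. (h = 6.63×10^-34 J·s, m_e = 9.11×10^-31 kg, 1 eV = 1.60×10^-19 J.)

n = 8

E_1 = h²/(8m_eL²) = 3.324×10^-21 J = 0.02078 eV.
Need n² > 1.06/0.02078 = 51.01, i.e. n > 7.142.
The smallest integer satisfying this is n = 8.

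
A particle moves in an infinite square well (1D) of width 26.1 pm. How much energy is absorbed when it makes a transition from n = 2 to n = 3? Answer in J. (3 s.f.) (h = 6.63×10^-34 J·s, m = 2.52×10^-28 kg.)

E_1 = h²/(8mL²) = 3.201×10^-19 J.
|ΔE| = |2² − 3²|·E_1 = 5·3.201×10^-19 J = 1.60×10^-18 J.

|ΔE| = 1.60×10^-18 J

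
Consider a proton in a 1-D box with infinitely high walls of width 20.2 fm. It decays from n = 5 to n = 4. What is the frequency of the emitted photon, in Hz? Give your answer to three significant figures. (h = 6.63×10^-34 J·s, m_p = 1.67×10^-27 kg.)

f = 1.09×10^21 Hz

E_1 = h²/(8m_pL²) = 8.063×10^-14 J and ΔE = (5² − 4²)E_1 = 7.257×10^-13 J.
f = ΔE/h = 7.257×10^-13/6.63×10^-34 = 1.09×10^21 Hz.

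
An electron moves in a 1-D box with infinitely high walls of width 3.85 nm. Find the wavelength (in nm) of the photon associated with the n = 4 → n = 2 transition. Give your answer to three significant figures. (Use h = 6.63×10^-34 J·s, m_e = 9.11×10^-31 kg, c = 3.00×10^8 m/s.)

E_1 = h²/(8m_eL²) = 4.069×10^-21 J, so ΔE = (4² − 2²)E_1 = 4.883×10^-20 J.
λ = hc/ΔE = (6.63×10^-34·3.00×10^8)/4.883×10^-20 = 4.07×10^-6 m = 4.07×10^3 nm.

λ = 4.07×10^3 nm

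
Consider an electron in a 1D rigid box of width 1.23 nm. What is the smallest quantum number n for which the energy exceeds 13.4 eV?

E_1 = h²/(8m_eL²) = 3.982×10^-20 J = 0.2486 eV.
Need n² > 13.4/0.2486 = 53.90, i.e. n > 7.342.
The smallest integer satisfying this is n = 8.

n = 8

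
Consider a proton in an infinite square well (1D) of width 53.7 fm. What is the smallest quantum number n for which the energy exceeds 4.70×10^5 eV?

E_1 = h²/(8m_pL²) = 1.138×10^-14 J = 7.104×10^4 eV.
Need n² > 4.70×10^5/7.104×10^4 = 6.616, i.e. n > 2.572.
The smallest integer satisfying this is n = 3.

n = 3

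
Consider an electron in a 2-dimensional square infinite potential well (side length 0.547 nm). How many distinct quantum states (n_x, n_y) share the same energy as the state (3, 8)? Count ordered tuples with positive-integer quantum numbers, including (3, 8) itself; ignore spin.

degeneracy = 2

The level has n_x² + n_y² = 73. The ordered positive-integer solutions are (3, 8), (8, 3).
That gives 2 states.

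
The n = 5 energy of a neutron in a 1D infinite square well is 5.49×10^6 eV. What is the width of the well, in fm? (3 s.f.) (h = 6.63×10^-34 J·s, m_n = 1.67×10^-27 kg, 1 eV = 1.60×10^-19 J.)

L = 30.6 fm

From E_n = n²h²/(8m_nL²), L = n·h/√(8m_nE_n).
E_5 = 5.49×10^6 eV = 8.784×10^-13 J, so L = 5·6.63×10^-34/√(8·1.67×10^-27·8.784×10^-13) = 3.06×10^-14 m = 30.6 fm.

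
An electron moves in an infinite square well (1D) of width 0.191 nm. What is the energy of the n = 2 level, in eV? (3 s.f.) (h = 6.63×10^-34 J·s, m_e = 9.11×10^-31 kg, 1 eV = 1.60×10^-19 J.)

For an infinite well E_n = n²h²/(8m_eL²), so E_1 = h²/(8m_eL²) = (6.63×10^-34)²/(8·9.11×10^-31·(1.91×10^-10 m)²) = 1.653×10^-18 J.
Then E_2 = 2²·E_1 = 4·1.653×10^-18 J = 6.612×10^-18 J.
Converting, E_2 = 6.612×10^-18 J / (1.60×10^-19 J/eV) = 41.3 eV.

E_2 = 41.3 eV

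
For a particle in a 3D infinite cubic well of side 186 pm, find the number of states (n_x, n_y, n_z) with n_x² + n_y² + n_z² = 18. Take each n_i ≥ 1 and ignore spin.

degeneracy = 3

The level has n_x² + n_y² + n_z² = 18. The ordered positive-integer solutions are (1, 1, 4), (1, 4, 1), (4, 1, 1).
That gives 3 states.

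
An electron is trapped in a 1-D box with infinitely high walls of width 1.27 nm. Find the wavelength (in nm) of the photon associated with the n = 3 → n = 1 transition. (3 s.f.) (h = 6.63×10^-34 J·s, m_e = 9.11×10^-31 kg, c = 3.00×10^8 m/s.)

E_1 = h²/(8m_eL²) = 3.739×10^-20 J, so ΔE = (3² − 1²)E_1 = 2.991×10^-19 J.
λ = hc/ΔE = (6.63×10^-34·3.00×10^8)/2.991×10^-19 = 6.65×10^-7 m = 665 nm.

λ = 665 nm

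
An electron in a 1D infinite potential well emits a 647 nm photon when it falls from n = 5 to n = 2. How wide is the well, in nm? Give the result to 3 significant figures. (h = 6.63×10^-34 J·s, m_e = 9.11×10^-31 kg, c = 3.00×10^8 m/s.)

The photon carries ΔE = hc/λ = 6.63×10^-34·3.00×10^8/6.47×10^-7 m = 3.074×10^-19 J.
Since ΔE = (5² − 2²)E_1, E_1 = 1.464×10^-20 J, and L = h/√(8m_eE_1) = 2.03×10^-9 m = 2.03 nm.

L = 2.03 nm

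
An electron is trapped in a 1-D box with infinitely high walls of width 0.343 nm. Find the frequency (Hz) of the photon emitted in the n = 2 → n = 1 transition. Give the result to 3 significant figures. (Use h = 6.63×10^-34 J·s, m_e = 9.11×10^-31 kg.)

E_1 = h²/(8m_eL²) = 5.127×10^-19 J and ΔE = (2² − 1²)E_1 = 1.538×10^-18 J.
f = ΔE/h = 1.538×10^-18/6.63×10^-34 = 2.32×10^15 Hz.

f = 2.32×10^15 Hz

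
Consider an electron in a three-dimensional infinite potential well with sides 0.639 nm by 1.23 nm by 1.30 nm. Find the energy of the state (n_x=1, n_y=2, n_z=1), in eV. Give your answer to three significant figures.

E = 2.14 eV

For a 3D rectangular well E = (h²/8m_e)·Σ n_i²/L_i² = (6.626×10^-34)²/(8·9.109×10^-31) · [1²/(0.639 nm)² + 2²/(1.23 nm)² + 1²/(1.30 nm)²].
Evaluating gives E = 3.425×10^-19 J = 2.14 eV.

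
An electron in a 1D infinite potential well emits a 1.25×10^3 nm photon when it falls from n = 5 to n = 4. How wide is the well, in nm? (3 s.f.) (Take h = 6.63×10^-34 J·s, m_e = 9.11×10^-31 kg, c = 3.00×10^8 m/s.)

L = 1.85 nm

The photon carries ΔE = hc/λ = 6.63×10^-34·3.00×10^8/1.25×10^-6 m = 1.591×10^-19 J.
Since ΔE = (5² − 4²)E_1, E_1 = 1.768×10^-20 J, and L = h/√(8m_eE_1) = 1.85×10^-9 m = 1.85 nm.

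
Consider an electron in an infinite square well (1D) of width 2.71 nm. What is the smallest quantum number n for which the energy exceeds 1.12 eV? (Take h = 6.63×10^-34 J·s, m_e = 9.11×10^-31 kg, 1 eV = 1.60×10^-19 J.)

n = 5

E_1 = h²/(8m_eL²) = 8.213×10^-21 J = 0.05133 eV.
Need n² > 1.12/0.05133 = 21.82, i.e. n > 4.671.
The smallest integer satisfying this is n = 5.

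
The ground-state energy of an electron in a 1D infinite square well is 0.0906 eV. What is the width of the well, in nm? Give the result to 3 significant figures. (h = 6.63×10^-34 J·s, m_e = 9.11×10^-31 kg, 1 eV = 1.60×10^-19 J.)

From E_n = n²h²/(8m_eL²), L = n·h/√(8m_eE_n).
E_1 = 0.0906 eV = 1.450×10^-20 J, so L = 1·6.63×10^-34/√(8·9.11×10^-31·1.450×10^-20) = 2.04×10^-9 m = 2.04 nm.

L = 2.04 nm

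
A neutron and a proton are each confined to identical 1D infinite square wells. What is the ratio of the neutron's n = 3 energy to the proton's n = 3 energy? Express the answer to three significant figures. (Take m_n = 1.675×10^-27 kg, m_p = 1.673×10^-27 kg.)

E_n ∝ 1/m at fixed n and L, so the ratio is m_p/m_n = 1.673×10^-27/1.675×10^-27 = 0.999.

0.999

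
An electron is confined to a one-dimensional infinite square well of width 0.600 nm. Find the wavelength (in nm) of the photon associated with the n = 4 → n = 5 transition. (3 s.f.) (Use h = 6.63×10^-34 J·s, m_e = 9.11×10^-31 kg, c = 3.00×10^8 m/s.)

λ = 132 nm

E_1 = h²/(8m_eL²) = 1.675×10^-19 J, so ΔE = (5² − 4²)E_1 = 1.508×10^-18 J.
λ = hc/ΔE = (6.63×10^-34·3.00×10^8)/1.508×10^-18 = 1.32×10^-7 m = 132 nm.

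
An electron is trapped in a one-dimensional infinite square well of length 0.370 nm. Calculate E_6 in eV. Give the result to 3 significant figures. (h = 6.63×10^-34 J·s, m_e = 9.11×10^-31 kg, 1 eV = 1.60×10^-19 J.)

E_6 = 99.1 eV

For an infinite well E_n = n²h²/(8m_eL²), so E_1 = h²/(8m_eL²) = (6.63×10^-34)²/(8·9.11×10^-31·(3.70×10^-10 m)²) = 4.406×10^-19 J.
Then E_6 = 6²·E_1 = 36·4.406×10^-19 J = 1.586×10^-17 J.
Converting, E_6 = 1.586×10^-17 J / (1.60×10^-19 J/eV) = 99.1 eV.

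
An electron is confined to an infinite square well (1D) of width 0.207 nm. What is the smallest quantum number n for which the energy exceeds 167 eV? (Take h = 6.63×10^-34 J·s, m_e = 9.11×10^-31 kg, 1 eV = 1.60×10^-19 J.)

E_1 = h²/(8m_eL²) = 1.408×10^-18 J = 8.800 eV.
Need n² > 167/8.800 = 18.98, i.e. n > 4.357.
The smallest integer satisfying this is n = 5.

n = 5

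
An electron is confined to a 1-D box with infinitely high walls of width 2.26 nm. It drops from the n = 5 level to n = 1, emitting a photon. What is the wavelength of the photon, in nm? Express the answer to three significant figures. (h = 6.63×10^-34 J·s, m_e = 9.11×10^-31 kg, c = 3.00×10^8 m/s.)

λ = 702 nm

E_1 = h²/(8m_eL²) = 1.181×10^-20 J, so ΔE = (5² − 1²)E_1 = 2.834×10^-19 J.
λ = hc/ΔE = (6.63×10^-34·3.00×10^8)/2.834×10^-19 = 7.02×10^-7 m = 702 nm.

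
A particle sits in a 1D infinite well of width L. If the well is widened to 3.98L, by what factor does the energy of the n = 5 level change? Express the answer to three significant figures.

0.0631

E_n ∝ 1/L², so the energy scales by 1/3.98² = 0.0631.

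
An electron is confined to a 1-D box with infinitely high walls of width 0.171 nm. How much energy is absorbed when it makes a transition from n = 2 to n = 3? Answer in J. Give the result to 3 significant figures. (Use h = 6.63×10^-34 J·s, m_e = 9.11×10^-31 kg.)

E_1 = h²/(8m_eL²) = 2.063×10^-18 J.
|ΔE| = |2² − 3²|·E_1 = 5·2.063×10^-18 J = 1.03×10^-17 J.

|ΔE| = 1.03×10^-17 J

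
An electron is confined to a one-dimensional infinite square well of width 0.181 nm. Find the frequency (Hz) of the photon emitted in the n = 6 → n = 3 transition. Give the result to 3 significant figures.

f = 7.49×10^16 Hz

E_1 = h²/(8m_eL²) = 1.839×10^-18 J and ΔE = (6² − 3²)E_1 = 4.965×10^-17 J.
f = ΔE/h = 4.965×10^-17/6.626×10^-34 = 7.49×10^16 Hz.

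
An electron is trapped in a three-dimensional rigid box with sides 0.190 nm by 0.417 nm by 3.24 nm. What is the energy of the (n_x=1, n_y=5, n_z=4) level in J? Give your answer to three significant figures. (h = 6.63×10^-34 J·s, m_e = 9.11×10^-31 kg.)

For a 3D rectangular well E = (h²/8m_e)·Σ n_i²/L_i² = (6.63×10^-34)²/(8·9.11×10^-31) · [1²/(0.190 nm)² + 5²/(0.417 nm)² + 4²/(3.24 nm)²].
Evaluating gives E = 1.04×10^-17 J.

E = 1.04×10^-17 J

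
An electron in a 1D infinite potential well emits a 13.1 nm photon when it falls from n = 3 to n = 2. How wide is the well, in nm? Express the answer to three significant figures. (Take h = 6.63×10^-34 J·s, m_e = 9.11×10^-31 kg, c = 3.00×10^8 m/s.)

L = 0.141 nm

The photon carries ΔE = hc/λ = 6.63×10^-34·3.00×10^8/1.31×10^-8 m = 1.518×10^-17 J.
Since ΔE = (3² − 2²)E_1, E_1 = 3.036×10^-18 J, and L = h/√(8m_eE_1) = 1.41×10^-10 m = 0.141 nm.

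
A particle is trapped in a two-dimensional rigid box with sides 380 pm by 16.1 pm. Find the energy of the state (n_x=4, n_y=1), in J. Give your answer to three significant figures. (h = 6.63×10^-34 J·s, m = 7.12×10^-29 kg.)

E = 3.06×10^-18 J

For a 2D rectangular well E = (h²/8m)·Σ n_i²/L_i² = (6.63×10^-34)²/(8·7.12×10^-29) · [4²/(380 pm)² + 1²/(16.1 pm)²].
Evaluating gives E = 3.06×10^-18 J.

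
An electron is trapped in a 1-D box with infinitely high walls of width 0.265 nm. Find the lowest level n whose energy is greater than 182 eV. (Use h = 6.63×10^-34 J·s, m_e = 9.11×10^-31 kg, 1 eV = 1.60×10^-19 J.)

E_1 = h²/(8m_eL²) = 8.589×10^-19 J = 5.368 eV.
Need n² > 182/5.368 = 33.90, i.e. n > 5.822.
The smallest integer satisfying this is n = 6.

n = 6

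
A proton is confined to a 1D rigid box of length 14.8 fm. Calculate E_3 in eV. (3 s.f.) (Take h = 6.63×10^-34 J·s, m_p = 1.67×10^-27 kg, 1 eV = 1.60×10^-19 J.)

E_3 = 8.45×10^6 eV

For an infinite well E_n = n²h²/(8m_pL²), so E_1 = h²/(8m_pL²) = (6.63×10^-34)²/(8·1.67×10^-27·(1.48×10^-14 m)²) = 1.502×10^-13 J.
Then E_3 = 3²·E_1 = 9·1.502×10^-13 J = 1.352×10^-12 J.
Converting, E_3 = 1.352×10^-12 J / (1.60×10^-19 J/eV) = 8.45×10^6 eV.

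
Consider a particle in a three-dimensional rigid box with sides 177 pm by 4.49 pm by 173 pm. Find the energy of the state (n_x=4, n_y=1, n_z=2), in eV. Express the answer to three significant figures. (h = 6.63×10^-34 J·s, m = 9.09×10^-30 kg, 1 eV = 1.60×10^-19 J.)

For a 3D rectangular well E = (h²/8m)·Σ n_i²/L_i² = (6.63×10^-34)²/(8·9.09×10^-30) · [4²/(177 pm)² + 1²/(4.49 pm)² + 2²/(173 pm)²].
Evaluating gives E = 3.037×10^-16 J = 1.90×10^3 eV.

E = 1.90×10^3 eV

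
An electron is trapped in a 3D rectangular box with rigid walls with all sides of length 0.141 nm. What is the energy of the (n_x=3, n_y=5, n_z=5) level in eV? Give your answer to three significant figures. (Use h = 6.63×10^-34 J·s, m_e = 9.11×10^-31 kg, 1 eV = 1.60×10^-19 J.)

E = 1.12×10^3 eV

For a 3D rectangular well E = (h²/8m_e)·Σ n_i²/L_i² = (6.63×10^-34)²/(8·9.11×10^-31) · [3²/(0.141 nm)² + 5²/(0.141 nm)² + 5²/(0.141 nm)²].
Evaluating gives E = 1.790×10^-16 J = 1.12×10^3 eV.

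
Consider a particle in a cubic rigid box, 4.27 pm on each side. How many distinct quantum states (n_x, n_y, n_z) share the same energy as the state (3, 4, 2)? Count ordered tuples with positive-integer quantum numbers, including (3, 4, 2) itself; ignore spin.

The level has n_x² + n_y² + n_z² = 29. The ordered positive-integer solutions are (2, 3, 4), (2, 4, 3), (3, 2, 4), (3, 4, 2), (4, 2, 3), (4, 3, 2).
That gives 6 states.

degeneracy = 6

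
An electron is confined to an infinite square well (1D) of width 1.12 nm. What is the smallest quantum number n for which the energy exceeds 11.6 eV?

n = 7

E_1 = h²/(8m_eL²) = 4.803×10^-20 J = 0.2998 eV.
Need n² > 11.6/0.2998 = 38.69, i.e. n > 6.220.
The smallest integer satisfying this is n = 7.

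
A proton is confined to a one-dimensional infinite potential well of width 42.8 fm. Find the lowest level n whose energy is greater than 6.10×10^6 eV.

E_1 = h²/(8m_pL²) = 1.791×10^-14 J = 1.118×10^5 eV.
Need n² > 6.10×10^6/1.118×10^5 = 54.56, i.e. n > 7.386.
The smallest integer satisfying this is n = 8.

n = 8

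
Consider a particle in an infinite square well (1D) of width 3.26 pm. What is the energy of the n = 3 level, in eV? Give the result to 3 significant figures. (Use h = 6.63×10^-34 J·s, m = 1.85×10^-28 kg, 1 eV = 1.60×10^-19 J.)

E_3 = 1.57×10^3 eV

For an infinite well E_n = n²h²/(8mL²), so E_1 = h²/(8mL²) = (6.63×10^-34)²/(8·1.85×10^-28·(3.26×10^-12 m)²) = 2.795×10^-17 J.
Then E_3 = 3²·E_1 = 9·2.795×10^-17 J = 2.516×10^-16 J.
Converting, E_3 = 2.516×10^-16 J / (1.60×10^-19 J/eV) = 1.57×10^3 eV.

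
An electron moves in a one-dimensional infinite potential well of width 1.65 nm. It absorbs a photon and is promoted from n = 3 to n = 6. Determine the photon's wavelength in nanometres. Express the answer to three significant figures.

λ = 332 nm

E_1 = h²/(8m_eL²) = 2.213×10^-20 J, so ΔE = (6² − 3²)E_1 = 5.975×10^-19 J.
λ = hc/ΔE = (6.626×10^-34·2.998×10^8)/5.975×10^-19 = 3.32×10^-7 m = 332 nm.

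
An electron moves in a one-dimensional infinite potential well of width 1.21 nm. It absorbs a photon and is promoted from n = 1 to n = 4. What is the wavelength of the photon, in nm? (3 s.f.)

E_1 = h²/(8m_eL²) = 4.115×10^-20 J, so ΔE = (4² − 1²)E_1 = 6.173×10^-19 J.
λ = hc/ΔE = (6.626×10^-34·2.998×10^8)/6.173×10^-19 = 3.22×10^-7 m = 322 nm.

λ = 322 nm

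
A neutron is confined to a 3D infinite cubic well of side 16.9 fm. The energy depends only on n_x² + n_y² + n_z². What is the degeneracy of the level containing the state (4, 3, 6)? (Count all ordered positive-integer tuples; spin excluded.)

The level has n_x² + n_y² + n_z² = 61. The ordered positive-integer solutions are (3, 4, 6), (3, 6, 4), (4, 3, 6), (4, 6, 3), (6, 3, 4), (6, 4, 3).
That gives 6 states.

degeneracy = 6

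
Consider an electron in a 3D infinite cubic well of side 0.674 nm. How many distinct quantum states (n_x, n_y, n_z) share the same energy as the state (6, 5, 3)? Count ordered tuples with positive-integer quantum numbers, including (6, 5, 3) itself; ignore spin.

The level has n_x² + n_y² + n_z² = 70. The ordered positive-integer solutions are (3, 5, 6), (3, 6, 5), (5, 3, 6), (5, 6, 3), (6, 3, 5), (6, 5, 3).
That gives 6 states.

degeneracy = 6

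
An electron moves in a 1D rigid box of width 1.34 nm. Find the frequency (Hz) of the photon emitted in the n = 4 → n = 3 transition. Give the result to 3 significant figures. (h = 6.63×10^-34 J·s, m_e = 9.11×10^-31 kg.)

f = 3.55×10^14 Hz

E_1 = h²/(8m_eL²) = 3.359×10^-20 J and ΔE = (4² − 3²)E_1 = 2.351×10^-19 J.
f = ΔE/h = 2.351×10^-19/6.63×10^-34 = 3.55×10^14 Hz.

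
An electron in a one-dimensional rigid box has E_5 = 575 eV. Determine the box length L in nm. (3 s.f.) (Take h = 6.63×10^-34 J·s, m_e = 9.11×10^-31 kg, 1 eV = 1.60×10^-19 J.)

From E_n = n²h²/(8m_eL²), L = n·h/√(8m_eE_n).
E_5 = 575 eV = 9.200×10^-17 J, so L = 5·6.63×10^-34/√(8·9.11×10^-31·9.200×10^-17) = 1.28×10^-10 m = 0.128 nm.

L = 0.128 nm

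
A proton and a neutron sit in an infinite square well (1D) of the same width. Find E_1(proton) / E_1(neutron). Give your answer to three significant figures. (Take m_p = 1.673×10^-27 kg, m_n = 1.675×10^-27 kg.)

E_n ∝ 1/m at fixed n and L, so the ratio is m_n/m_p = 1.675×10^-27/1.673×10^-27 = 1.00.

1.00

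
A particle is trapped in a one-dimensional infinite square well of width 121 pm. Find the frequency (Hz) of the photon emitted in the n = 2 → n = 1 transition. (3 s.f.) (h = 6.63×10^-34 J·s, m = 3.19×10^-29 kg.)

E_1 = h²/(8mL²) = 1.176×10^-19 J and ΔE = (2² − 1²)E_1 = 3.528×10^-19 J.
f = ΔE/h = 3.528×10^-19/6.63×10^-34 = 5.32×10^14 Hz.

f = 5.32×10^14 Hz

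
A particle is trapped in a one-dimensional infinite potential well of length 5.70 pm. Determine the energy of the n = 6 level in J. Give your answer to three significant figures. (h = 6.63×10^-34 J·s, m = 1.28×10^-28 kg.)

E_6 = 4.76×10^-16 J

For an infinite well E_n = n²h²/(8mL²), so E_1 = h²/(8mL²) = (6.63×10^-34)²/(8·1.28×10^-28·(5.70×10^-12 m)²) = 1.321×10^-17 J.
Then E_6 = 6²·E_1 = 36·1.321×10^-17 J = 4.76×10^-16 J.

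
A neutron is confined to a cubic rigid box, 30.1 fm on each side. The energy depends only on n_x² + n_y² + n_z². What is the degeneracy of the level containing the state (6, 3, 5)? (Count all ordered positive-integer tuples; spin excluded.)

The level has n_x² + n_y² + n_z² = 70. The ordered positive-integer solutions are (3, 5, 6), (3, 6, 5), (5, 3, 6), (5, 6, 3), (6, 3, 5), (6, 5, 3).
That gives 6 states.

degeneracy = 6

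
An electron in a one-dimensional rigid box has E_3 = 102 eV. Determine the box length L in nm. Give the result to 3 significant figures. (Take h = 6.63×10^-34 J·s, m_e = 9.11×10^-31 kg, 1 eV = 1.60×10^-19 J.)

From E_n = n²h²/(8m_eL²), L = n·h/√(8m_eE_n).
E_3 = 102 eV = 1.632×10^-17 J, so L = 3·6.63×10^-34/√(8·9.11×10^-31·1.632×10^-17) = 1.82×10^-10 m = 0.182 nm.

L = 0.182 nm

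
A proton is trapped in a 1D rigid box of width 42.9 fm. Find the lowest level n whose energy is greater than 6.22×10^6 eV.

n = 8

E_1 = h²/(8m_pL²) = 1.782×10^-14 J = 1.112×10^5 eV.
Need n² > 6.22×10^6/1.112×10^5 = 55.94, i.e. n > 7.479.
The smallest integer satisfying this is n = 8.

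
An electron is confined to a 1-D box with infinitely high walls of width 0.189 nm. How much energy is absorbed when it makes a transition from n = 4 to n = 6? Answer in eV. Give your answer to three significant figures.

E_1 = h²/(8m_eL²) = 1.687×10^-18 J.
|ΔE| = |4² − 6²|·E_1 = 20·1.687×10^-18 J = 3.374×10^-17 J = 211 eV.

|ΔE| = 211 eV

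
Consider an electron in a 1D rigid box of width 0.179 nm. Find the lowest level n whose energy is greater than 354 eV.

E_1 = h²/(8m_eL²) = 1.880×10^-18 J = 11.74 eV.
Need n² > 354/11.74 = 30.15, i.e. n > 5.491.
The smallest integer satisfying this is n = 6.

n = 6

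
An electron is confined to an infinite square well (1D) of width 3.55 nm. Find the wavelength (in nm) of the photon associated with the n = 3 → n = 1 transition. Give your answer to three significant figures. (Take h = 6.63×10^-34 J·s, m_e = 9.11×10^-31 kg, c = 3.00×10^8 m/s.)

E_1 = h²/(8m_eL²) = 4.786×10^-21 J, so ΔE = (3² − 1²)E_1 = 3.829×10^-20 J.
λ = hc/ΔE = (6.63×10^-34·3.00×10^8)/3.829×10^-20 = 5.19×10^-6 m = 5.19×10^3 nm.

λ = 5.19×10^3 nm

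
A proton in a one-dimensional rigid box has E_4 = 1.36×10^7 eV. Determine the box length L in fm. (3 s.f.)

L = 15.5 fm

From E_n = n²h²/(8m_pL²), L = n·h/√(8m_pE_n).
E_4 = 1.36×10^7 eV = 2.179×10^-12 J, so L = 4·6.626×10^-34/√(8·1.673×10^-27·2.179×10^-12) = 1.55×10^-14 m = 15.5 fm.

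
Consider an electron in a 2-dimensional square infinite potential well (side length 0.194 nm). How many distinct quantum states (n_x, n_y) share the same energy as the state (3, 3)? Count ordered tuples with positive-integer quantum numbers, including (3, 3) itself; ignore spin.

degeneracy = 1

The level has n_x² + n_y² = 18. The ordered positive-integer solutions are (3, 3).
That gives 1 state.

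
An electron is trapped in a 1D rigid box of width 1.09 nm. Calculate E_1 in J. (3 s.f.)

E_1 = 5.07×10^-20 J

For an infinite well E_n = n²h²/(8m_eL²), so E_1 = h²/(8m_eL²) = (6.626×10^-34)²/(8·9.109×10^-31·(1.09×10^-9 m)²) = 5.071×10^-20 J.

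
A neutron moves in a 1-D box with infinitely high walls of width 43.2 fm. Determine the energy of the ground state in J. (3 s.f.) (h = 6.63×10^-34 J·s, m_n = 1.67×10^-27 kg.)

E_1 = 1.76×10^-14 J

For an infinite well E_n = n²h²/(8m_nL²), so E_1 = h²/(8m_nL²) = (6.63×10^-34)²/(8·1.67×10^-27·(4.32×10^-14 m)²) = 1.763×10^-14 J.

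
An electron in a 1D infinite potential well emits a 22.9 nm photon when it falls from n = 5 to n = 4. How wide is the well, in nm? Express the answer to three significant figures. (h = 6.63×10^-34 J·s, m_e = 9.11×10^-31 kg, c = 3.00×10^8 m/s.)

The photon carries ΔE = hc/λ = 6.63×10^-34·3.00×10^8/2.29×10^-8 m = 8.686×10^-18 J.
Since ΔE = (5² − 4²)E_1, E_1 = 9.651×10^-19 J, and L = h/√(8m_eE_1) = 2.50×10^-10 m = 0.250 nm.

L = 0.250 nm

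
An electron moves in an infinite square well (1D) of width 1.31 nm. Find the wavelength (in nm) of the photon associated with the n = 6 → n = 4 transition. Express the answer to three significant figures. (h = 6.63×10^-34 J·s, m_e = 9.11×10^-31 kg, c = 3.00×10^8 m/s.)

λ = 283 nm

E_1 = h²/(8m_eL²) = 3.515×10^-20 J, so ΔE = (6² − 4²)E_1 = 7.030×10^-19 J.
λ = hc/ΔE = (6.63×10^-34·3.00×10^8)/7.030×10^-19 = 2.83×10^-7 m = 283 nm.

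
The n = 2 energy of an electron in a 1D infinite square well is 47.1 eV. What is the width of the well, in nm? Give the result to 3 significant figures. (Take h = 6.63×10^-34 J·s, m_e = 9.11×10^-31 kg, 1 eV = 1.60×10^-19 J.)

From E_n = n²h²/(8m_eL²), L = n·h/√(8m_eE_n).
E_2 = 47.1 eV = 7.536×10^-18 J, so L = 2·6.63×10^-34/√(8·9.11×10^-31·7.536×10^-18) = 1.79×10^-10 m = 0.179 nm.

L = 0.179 nm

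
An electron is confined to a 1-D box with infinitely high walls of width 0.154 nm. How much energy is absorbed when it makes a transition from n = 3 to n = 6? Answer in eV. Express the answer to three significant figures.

E_1 = h²/(8m_eL²) = 2.540×10^-18 J.
|ΔE| = |3² − 6²|·E_1 = 27·2.540×10^-18 J = 6.858×10^-17 J = 428 eV.

|ΔE| = 428 eV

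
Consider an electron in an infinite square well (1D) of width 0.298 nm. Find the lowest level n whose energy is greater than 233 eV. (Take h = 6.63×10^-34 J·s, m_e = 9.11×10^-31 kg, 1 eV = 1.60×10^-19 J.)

n = 8

E_1 = h²/(8m_eL²) = 6.792×10^-19 J = 4.245 eV.
Need n² > 233/4.245 = 54.89, i.e. n > 7.409.
The smallest integer satisfying this is n = 8.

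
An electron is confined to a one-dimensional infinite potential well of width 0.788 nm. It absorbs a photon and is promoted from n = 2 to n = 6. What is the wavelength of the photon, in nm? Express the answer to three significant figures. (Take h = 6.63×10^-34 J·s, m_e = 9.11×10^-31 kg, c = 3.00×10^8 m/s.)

λ = 64.0 nm

E_1 = h²/(8m_eL²) = 9.713×10^-20 J, so ΔE = (6² − 2²)E_1 = 3.108×10^-18 J.
λ = hc/ΔE = (6.63×10^-34·3.00×10^8)/3.108×10^-18 = 6.40×10^-8 m = 64.0 nm.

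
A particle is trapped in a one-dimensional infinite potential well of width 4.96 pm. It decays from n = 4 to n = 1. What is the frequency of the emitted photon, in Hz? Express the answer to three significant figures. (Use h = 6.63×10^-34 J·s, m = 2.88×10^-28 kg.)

f = 1.75×10^17 Hz

E_1 = h²/(8mL²) = 7.755×10^-18 J and ΔE = (4² − 1²)E_1 = 1.163×10^-16 J.
f = ΔE/h = 1.163×10^-16/6.63×10^-34 = 1.75×10^17 Hz.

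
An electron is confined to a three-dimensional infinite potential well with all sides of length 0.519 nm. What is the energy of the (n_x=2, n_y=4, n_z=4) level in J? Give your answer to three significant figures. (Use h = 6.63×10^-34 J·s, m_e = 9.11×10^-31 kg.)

E = 8.06×10^-18 J

For a 3D rectangular well E = (h²/8m_e)·Σ n_i²/L_i² = (6.63×10^-34)²/(8·9.11×10^-31) · [2²/(0.519 nm)² + 4²/(0.519 nm)² + 4²/(0.519 nm)²].
Evaluating gives E = 8.06×10^-18 J.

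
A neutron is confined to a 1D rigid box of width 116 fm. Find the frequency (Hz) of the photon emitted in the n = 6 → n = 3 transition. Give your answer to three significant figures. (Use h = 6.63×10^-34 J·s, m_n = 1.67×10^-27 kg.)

E_1 = h²/(8m_nL²) = 2.445×10^-15 J and ΔE = (6² − 3²)E_1 = 6.601×10^-14 J.
f = ΔE/h = 6.601×10^-14/6.63×10^-34 = 9.96×10^19 Hz.

f = 9.96×10^19 Hz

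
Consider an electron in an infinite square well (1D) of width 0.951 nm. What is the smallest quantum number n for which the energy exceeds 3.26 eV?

E_1 = h²/(8m_eL²) = 6.662×10^-20 J = 0.4159 eV.
Need n² > 3.26/0.4159 = 7.838, i.e. n > 2.800.
The smallest integer satisfying this is n = 3.

n = 3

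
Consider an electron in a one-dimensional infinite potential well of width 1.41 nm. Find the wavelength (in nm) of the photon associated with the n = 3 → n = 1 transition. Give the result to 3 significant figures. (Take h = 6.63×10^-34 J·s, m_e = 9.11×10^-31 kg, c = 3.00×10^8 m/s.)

λ = 820 nm

E_1 = h²/(8m_eL²) = 3.034×10^-20 J, so ΔE = (3² − 1²)E_1 = 2.427×10^-19 J.
λ = hc/ΔE = (6.63×10^-34·3.00×10^8)/2.427×10^-19 = 8.20×10^-7 m = 820 nm.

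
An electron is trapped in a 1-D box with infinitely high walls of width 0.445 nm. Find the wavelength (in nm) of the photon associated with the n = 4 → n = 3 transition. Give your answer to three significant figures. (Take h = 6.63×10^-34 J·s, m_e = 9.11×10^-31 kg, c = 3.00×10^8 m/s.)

λ = 93.3 nm

E_1 = h²/(8m_eL²) = 3.046×10^-19 J, so ΔE = (4² − 3²)E_1 = 2.132×10^-18 J.
λ = hc/ΔE = (6.63×10^-34·3.00×10^8)/2.132×10^-18 = 9.33×10^-8 m = 93.3 nm.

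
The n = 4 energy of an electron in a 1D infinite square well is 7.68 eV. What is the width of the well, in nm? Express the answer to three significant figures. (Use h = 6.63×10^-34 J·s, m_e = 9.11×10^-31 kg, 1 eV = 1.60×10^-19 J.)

L = 0.886 nm

From E_n = n²h²/(8m_eL²), L = n·h/√(8m_eE_n).
E_4 = 7.68 eV = 1.229×10^-18 J, so L = 4·6.63×10^-34/√(8·9.11×10^-31·1.229×10^-18) = 8.86×10^-10 m = 0.886 nm.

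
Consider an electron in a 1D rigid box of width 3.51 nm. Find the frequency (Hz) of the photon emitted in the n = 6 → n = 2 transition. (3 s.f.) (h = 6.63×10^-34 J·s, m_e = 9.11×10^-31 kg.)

E_1 = h²/(8m_eL²) = 4.896×10^-21 J and ΔE = (6² − 2²)E_1 = 1.567×10^-19 J.
f = ΔE/h = 1.567×10^-19/6.63×10^-34 = 2.36×10^14 Hz.

f = 2.36×10^14 Hz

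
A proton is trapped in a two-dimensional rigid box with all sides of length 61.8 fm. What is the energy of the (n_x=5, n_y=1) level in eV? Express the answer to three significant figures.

For a 2D rectangular well E = (h²/8m_p)·Σ n_i²/L_i² = (6.626×10^-34)²/(8·1.673×10^-27) · [5²/(61.8 fm)² + 1²/(61.8 fm)²].
Evaluating gives E = 2.233×10^-13 J = 1.39×10^6 eV.

E = 1.39×10^6 eV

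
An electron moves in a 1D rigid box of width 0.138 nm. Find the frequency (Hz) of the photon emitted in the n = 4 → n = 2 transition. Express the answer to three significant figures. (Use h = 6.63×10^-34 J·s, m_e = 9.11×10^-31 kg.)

E_1 = h²/(8m_eL²) = 3.167×10^-18 J and ΔE = (4² − 2²)E_1 = 3.800×10^-17 J.
f = ΔE/h = 3.800×10^-17/6.63×10^-34 = 5.73×10^16 Hz.

f = 5.73×10^16 Hz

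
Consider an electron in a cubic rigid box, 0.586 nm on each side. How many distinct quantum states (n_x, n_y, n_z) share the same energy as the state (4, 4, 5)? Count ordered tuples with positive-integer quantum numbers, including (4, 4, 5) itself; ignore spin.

degeneracy = 6

The level has n_x² + n_y² + n_z² = 57. The ordered positive-integer solutions are (2, 2, 7), (2, 7, 2), (4, 4, 5), (4, 5, 4), (5, 4, 4), (7, 2, 2).
That gives 6 states.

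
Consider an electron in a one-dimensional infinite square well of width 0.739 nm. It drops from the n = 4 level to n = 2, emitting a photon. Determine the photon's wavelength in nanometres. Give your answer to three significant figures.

λ = 150 nm

E_1 = h²/(8m_eL²) = 1.103×10^-19 J, so ΔE = (4² − 2²)E_1 = 1.324×10^-18 J.
λ = hc/ΔE = (6.626×10^-34·2.998×10^8)/1.324×10^-18 = 1.50×10^-7 m = 150 nm.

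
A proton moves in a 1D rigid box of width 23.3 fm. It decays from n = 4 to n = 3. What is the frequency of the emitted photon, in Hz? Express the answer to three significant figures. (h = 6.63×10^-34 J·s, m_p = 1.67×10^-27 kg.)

E_1 = h²/(8m_pL²) = 6.061×10^-14 J and ΔE = (4² − 3²)E_1 = 4.243×10^-13 J.
f = ΔE/h = 4.243×10^-13/6.63×10^-34 = 6.40×10^20 Hz.

f = 6.40×10^20 Hz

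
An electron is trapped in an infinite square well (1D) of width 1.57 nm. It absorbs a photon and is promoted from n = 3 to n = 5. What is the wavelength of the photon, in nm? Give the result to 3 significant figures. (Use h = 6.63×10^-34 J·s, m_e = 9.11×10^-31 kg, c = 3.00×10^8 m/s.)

E_1 = h²/(8m_eL²) = 2.447×10^-20 J, so ΔE = (5² − 3²)E_1 = 3.915×10^-19 J.
λ = hc/ΔE = (6.63×10^-34·3.00×10^8)/3.915×10^-19 = 5.08×10^-7 m = 508 nm.

λ = 508 nm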